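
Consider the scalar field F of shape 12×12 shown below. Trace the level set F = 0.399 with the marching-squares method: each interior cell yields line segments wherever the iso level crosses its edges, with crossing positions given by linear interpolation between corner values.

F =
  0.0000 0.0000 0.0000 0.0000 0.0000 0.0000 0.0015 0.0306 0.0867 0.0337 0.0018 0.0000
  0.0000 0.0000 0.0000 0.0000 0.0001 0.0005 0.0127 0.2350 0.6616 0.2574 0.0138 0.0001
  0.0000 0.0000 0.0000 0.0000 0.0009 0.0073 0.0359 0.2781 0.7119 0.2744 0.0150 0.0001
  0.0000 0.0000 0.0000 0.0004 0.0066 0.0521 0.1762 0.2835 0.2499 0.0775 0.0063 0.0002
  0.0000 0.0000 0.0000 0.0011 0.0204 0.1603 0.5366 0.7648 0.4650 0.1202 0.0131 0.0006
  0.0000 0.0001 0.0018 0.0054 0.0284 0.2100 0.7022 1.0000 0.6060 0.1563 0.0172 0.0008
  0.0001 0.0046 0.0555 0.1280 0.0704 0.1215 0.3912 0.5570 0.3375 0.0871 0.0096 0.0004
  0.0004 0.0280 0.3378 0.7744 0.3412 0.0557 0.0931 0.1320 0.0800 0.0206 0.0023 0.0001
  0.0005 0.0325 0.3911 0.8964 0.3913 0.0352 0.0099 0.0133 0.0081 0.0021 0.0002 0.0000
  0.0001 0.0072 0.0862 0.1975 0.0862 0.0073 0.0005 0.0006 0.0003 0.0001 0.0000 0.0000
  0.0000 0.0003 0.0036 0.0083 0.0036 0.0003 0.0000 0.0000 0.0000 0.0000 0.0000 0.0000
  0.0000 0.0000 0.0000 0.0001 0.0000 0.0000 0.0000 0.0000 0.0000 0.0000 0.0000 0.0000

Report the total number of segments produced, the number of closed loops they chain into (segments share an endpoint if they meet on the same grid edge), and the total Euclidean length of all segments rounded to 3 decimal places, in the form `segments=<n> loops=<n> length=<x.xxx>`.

cell (0,7): code 0100 → (0.543,8.000)–(1.000,7.384)
cell (0,8): code 1000 → (1.000,8.650)–(0.543,8.000)
cell (1,7): code 0110 → (1.000,7.384)–(2.000,7.279)
cell (1,8): code 1001 → (2.000,8.715)–(1.000,8.650)
cell (2,7): code 0010 → (2.000,7.279)–(2.677,8.000)
cell (2,8): code 0001 → (2.677,8.000)–(2.000,8.715)
cell (3,5): code 0100 → (3.618,6.000)–(4.000,5.634)
cell (3,6): code 1100 → (3.240,7.000)–(3.618,6.000)
cell (3,7): code 1100 → (3.693,8.000)–(3.240,7.000)
cell (3,8): code 1000 → (4.000,8.191)–(3.693,8.000)
cell (4,5): code 0110 → (4.000,5.634)–(5.000,5.384)
cell (4,8): code 1001 → (5.000,8.460)–(4.000,8.191)
cell (5,5): code 0010 → (5.000,5.384)–(5.975,6.000)
cell (5,6): code 0111 → (5.975,6.000)–(6.000,6.047)
cell (5,7): code 1011 → (6.000,7.720)–(5.771,8.000)
cell (5,8): code 0001 → (5.771,8.000)–(5.000,8.460)
cell (6,2): code 0100 → (6.419,3.000)–(7.000,2.140)
cell (6,3): code 1000 → (7.000,3.867)–(6.419,3.000)
cell (6,6): code 0010 → (6.000,6.047)–(6.372,7.000)
cell (6,7): code 0001 → (6.372,7.000)–(6.000,7.720)
cell (7,2): code 0110 → (7.000,2.140)–(8.000,2.016)
cell (7,3): code 1001 → (8.000,3.985)–(7.000,3.867)
cell (8,2): code 0010 → (8.000,2.016)–(8.712,3.000)
cell (8,3): code 0001 → (8.712,3.000)–(8.000,3.985)
total: 24 segments, chained into 3 closed loop(s), length Σ = 21.491123

segments=24 loops=3 length=21.491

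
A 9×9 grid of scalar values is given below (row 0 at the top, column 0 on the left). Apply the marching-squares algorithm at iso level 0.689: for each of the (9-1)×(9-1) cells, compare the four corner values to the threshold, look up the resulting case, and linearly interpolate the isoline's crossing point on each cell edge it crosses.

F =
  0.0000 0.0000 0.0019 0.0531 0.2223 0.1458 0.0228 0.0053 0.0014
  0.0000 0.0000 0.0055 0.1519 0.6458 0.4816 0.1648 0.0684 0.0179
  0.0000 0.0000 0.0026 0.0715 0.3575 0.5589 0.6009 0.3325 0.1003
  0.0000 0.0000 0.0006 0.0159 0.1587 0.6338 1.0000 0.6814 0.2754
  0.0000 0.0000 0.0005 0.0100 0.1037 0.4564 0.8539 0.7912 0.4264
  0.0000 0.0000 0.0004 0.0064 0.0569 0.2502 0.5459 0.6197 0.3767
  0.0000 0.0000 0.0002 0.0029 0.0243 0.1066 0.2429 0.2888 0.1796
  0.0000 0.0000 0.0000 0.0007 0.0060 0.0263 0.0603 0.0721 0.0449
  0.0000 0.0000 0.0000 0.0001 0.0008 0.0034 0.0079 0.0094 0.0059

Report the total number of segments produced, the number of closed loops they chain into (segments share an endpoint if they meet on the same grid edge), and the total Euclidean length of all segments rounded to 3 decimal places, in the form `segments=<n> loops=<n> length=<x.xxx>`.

segments=8 loops=1 length=6.875

cell (2,5): code 0100 → (2.221,6.000)–(3.000,5.151)
cell (2,6): code 1000 → (3.000,6.976)–(2.221,6.000)
cell (3,5): code 0110 → (3.000,5.151)–(4.000,5.585)
cell (3,6): code 1101 → (3.069,7.000)–(3.000,6.976)
cell (3,7): code 1000 → (4.000,7.280)–(3.069,7.000)
cell (4,5): code 0010 → (4.000,5.585)–(4.535,6.000)
cell (4,6): code 0011 → (4.535,6.000)–(4.596,7.000)
cell (4,7): code 0001 → (4.596,7.000)–(4.000,7.280)
total: 8 segments, chained into 1 closed loop(s), length Σ = 6.874781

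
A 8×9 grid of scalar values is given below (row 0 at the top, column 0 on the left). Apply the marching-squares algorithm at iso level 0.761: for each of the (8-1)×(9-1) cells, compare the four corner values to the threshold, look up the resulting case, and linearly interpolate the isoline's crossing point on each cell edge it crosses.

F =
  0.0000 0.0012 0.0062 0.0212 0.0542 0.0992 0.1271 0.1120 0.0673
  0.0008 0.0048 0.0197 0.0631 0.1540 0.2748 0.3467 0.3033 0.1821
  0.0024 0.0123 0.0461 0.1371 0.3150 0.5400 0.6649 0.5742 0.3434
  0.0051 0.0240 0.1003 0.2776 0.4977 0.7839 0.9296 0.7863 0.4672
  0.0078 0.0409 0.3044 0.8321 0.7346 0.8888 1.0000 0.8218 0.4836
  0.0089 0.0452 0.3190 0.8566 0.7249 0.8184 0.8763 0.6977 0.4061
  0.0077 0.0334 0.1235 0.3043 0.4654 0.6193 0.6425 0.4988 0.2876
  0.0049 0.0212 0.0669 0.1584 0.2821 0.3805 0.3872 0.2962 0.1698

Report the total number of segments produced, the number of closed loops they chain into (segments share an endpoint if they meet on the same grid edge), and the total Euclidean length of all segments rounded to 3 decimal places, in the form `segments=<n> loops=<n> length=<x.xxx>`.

segments=18 loops=2 length=13.384

cell (2,4): code 0100 → (2.906,5.000)–(3.000,4.920)
cell (2,5): code 1100 → (2.363,6.000)–(2.906,5.000)
cell (2,6): code 1100 → (2.881,7.000)–(2.363,6.000)
cell (2,7): code 1000 → (3.000,7.079)–(2.881,7.000)
cell (3,2): code 0100 → (3.872,3.000)–(4.000,2.865)
cell (3,3): code 1000 → (4.000,3.729)–(3.872,3.000)
cell (3,4): code 0110 → (3.000,4.920)–(4.000,4.171)
cell (3,7): code 1001 → (4.000,7.180)–(3.000,7.079)
cell (4,2): code 0110 → (4.000,2.865)–(5.000,2.822)
cell (4,3): code 1001 → (5.000,3.726)–(4.000,3.729)
cell (4,4): code 0110 → (4.000,4.171)–(5.000,4.386)
cell (4,6): code 1011 → (5.000,6.646)–(4.490,7.000)
cell (4,7): code 0001 → (4.490,7.000)–(4.000,7.180)
cell (5,2): code 0010 → (5.000,2.822)–(5.173,3.000)
cell (5,3): code 0001 → (5.173,3.000)–(5.000,3.726)
cell (5,4): code 0010 → (5.000,4.386)–(5.288,5.000)
cell (5,5): code 0011 → (5.288,5.000)–(5.493,6.000)
cell (5,6): code 0001 → (5.493,6.000)–(5.000,6.646)
total: 18 segments, chained into 2 closed loop(s), length Σ = 13.383836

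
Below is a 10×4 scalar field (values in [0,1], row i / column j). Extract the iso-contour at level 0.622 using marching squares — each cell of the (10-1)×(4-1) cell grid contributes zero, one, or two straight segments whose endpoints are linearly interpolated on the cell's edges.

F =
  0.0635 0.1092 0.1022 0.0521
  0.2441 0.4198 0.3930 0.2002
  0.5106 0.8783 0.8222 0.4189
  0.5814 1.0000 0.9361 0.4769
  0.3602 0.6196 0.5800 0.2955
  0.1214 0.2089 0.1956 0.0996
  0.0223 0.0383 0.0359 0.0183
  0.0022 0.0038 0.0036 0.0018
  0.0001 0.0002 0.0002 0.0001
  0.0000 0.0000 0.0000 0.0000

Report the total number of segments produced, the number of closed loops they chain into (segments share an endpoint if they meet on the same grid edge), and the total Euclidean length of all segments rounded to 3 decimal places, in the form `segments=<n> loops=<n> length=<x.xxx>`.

cell (1,0): code 0100 → (1.441,1.000)–(2.000,0.303)
cell (1,1): code 1100 → (1.534,2.000)–(1.441,1.000)
cell (1,2): code 1000 → (2.000,2.496)–(1.534,2.000)
cell (2,0): code 0110 → (2.000,0.303)–(3.000,0.097)
cell (2,2): code 1001 → (3.000,2.684)–(2.000,2.496)
cell (3,0): code 0010 → (3.000,0.097)–(3.994,1.000)
cell (3,1): code 0011 → (3.994,1.000)–(3.882,2.000)
cell (3,2): code 0001 → (3.882,2.000)–(3.000,2.684)
total: 8 segments, chained into 1 closed loop(s), length Σ = 8.082492

segments=8 loops=1 length=8.082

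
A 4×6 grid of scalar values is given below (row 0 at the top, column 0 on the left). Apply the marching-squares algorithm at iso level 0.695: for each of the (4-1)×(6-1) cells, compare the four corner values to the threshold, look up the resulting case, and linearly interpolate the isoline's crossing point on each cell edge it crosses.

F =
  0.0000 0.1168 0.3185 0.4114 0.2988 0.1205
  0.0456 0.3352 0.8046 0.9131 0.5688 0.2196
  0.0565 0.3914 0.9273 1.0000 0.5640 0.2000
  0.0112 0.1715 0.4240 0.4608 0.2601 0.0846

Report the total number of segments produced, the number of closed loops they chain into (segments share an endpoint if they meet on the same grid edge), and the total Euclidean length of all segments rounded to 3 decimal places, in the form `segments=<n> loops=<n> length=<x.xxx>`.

segments=8 loops=1 length=6.675

cell (0,1): code 0100 → (0.775,2.000)–(1.000,1.767)
cell (0,2): code 1100 → (0.565,3.000)–(0.775,2.000)
cell (0,3): code 1000 → (1.000,3.633)–(0.565,3.000)
cell (1,1): code 0110 → (1.000,1.767)–(2.000,1.567)
cell (1,3): code 1001 → (2.000,3.700)–(1.000,3.633)
cell (2,1): code 0010 → (2.000,1.567)–(2.462,2.000)
cell (2,2): code 0011 → (2.462,2.000)–(2.566,3.000)
cell (2,3): code 0001 → (2.566,3.000)–(2.000,3.700)
total: 8 segments, chained into 1 closed loop(s), length Σ = 6.674722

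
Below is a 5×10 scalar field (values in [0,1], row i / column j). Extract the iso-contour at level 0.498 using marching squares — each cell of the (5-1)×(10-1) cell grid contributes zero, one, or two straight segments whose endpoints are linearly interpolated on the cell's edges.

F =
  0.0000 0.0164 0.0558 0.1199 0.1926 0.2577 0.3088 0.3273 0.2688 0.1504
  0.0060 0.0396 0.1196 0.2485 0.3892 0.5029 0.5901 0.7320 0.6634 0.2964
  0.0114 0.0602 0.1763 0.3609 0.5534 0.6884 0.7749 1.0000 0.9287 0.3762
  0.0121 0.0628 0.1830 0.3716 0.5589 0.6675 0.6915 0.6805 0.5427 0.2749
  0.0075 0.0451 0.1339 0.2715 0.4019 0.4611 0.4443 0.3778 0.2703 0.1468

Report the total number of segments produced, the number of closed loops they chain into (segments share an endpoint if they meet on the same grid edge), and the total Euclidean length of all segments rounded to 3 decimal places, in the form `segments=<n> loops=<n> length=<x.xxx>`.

segments=16 loops=1 length=13.525

cell (0,4): code 0100 → (0.980,5.000)–(1.000,4.957)
cell (0,5): code 1100 → (0.673,6.000)–(0.980,5.000)
cell (0,6): code 1100 → (0.422,7.000)–(0.673,6.000)
cell (0,7): code 1100 → (0.581,8.000)–(0.422,7.000)
cell (0,8): code 1000 → (1.000,8.451)–(0.581,8.000)
cell (1,3): code 0100 → (1.663,4.000)–(2.000,3.712)
cell (1,4): code 1110 → (1.000,4.957)–(1.663,4.000)
cell (1,8): code 1001 → (2.000,8.780)–(1.000,8.451)
cell (2,3): code 0110 → (2.000,3.712)–(3.000,3.675)
cell (2,8): code 1001 → (3.000,8.167)–(2.000,8.780)
cell (3,3): code 0010 → (3.000,3.675)–(3.388,4.000)
cell (3,4): code 0011 → (3.388,4.000)–(3.821,5.000)
cell (3,5): code 0011 → (3.821,5.000)–(3.783,6.000)
cell (3,6): code 0011 → (3.783,6.000)–(3.603,7.000)
cell (3,7): code 0011 → (3.603,7.000)–(3.164,8.000)
cell (3,8): code 0001 → (3.164,8.000)–(3.000,8.167)
total: 16 segments, chained into 1 closed loop(s), length Σ = 13.525105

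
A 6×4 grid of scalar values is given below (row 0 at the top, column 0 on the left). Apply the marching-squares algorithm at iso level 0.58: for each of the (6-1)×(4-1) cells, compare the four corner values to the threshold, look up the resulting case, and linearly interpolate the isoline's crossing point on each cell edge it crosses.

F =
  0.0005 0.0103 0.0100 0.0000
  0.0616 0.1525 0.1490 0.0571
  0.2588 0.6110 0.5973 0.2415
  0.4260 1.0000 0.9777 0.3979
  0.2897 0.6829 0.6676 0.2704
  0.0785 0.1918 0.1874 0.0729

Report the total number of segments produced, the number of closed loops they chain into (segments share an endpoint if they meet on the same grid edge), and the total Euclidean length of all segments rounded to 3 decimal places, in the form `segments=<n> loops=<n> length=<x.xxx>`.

segments=10 loops=1 length=7.378

cell (1,0): code 0100 → (1.932,1.000)–(2.000,0.912)
cell (1,1): code 1100 → (1.961,2.000)–(1.932,1.000)
cell (1,2): code 1000 → (2.000,2.049)–(1.961,2.000)
cell (2,0): code 0110 → (2.000,0.912)–(3.000,0.268)
cell (2,2): code 1001 → (3.000,2.686)–(2.000,2.049)
cell (3,0): code 0110 → (3.000,0.268)–(4.000,0.738)
cell (3,2): code 1001 → (4.000,2.221)–(3.000,2.686)
cell (4,0): code 0010 → (4.000,0.738)–(4.210,1.000)
cell (4,1): code 0011 → (4.210,1.000)–(4.182,2.000)
cell (4,2): code 0001 → (4.182,2.000)–(4.000,2.221)
total: 10 segments, chained into 1 closed loop(s), length Σ = 7.378318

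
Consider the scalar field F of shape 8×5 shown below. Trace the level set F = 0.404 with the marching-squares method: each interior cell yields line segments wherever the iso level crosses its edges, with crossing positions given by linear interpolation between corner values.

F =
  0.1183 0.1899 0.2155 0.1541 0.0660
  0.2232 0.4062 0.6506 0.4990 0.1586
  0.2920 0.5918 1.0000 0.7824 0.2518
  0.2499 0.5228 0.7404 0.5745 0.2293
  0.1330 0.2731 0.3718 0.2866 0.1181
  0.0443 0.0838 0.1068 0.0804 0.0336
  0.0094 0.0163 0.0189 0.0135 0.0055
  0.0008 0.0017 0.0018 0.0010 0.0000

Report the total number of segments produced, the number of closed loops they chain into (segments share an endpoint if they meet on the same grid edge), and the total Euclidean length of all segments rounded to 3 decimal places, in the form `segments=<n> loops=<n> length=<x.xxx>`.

cell (0,0): code 0100 → (0.990,1.000)–(1.000,0.988)
cell (0,1): code 1100 → (0.433,2.000)–(0.990,1.000)
cell (0,2): code 1100 → (0.725,3.000)–(0.433,2.000)
cell (0,3): code 1000 → (1.000,3.279)–(0.725,3.000)
cell (1,0): code 0110 → (1.000,0.988)–(2.000,0.374)
cell (1,3): code 1001 → (2.000,3.713)–(1.000,3.279)
cell (2,0): code 0110 → (2.000,0.374)–(3.000,0.565)
cell (2,3): code 1001 → (3.000,3.494)–(2.000,3.713)
cell (3,0): code 0010 → (3.000,0.565)–(3.476,1.000)
cell (3,1): code 0011 → (3.476,1.000)–(3.913,2.000)
cell (3,2): code 0011 → (3.913,2.000)–(3.592,3.000)
cell (3,3): code 0001 → (3.592,3.000)–(3.000,3.494)
total: 12 segments, chained into 1 closed loop(s), length Σ = 10.456927

segments=12 loops=1 length=10.457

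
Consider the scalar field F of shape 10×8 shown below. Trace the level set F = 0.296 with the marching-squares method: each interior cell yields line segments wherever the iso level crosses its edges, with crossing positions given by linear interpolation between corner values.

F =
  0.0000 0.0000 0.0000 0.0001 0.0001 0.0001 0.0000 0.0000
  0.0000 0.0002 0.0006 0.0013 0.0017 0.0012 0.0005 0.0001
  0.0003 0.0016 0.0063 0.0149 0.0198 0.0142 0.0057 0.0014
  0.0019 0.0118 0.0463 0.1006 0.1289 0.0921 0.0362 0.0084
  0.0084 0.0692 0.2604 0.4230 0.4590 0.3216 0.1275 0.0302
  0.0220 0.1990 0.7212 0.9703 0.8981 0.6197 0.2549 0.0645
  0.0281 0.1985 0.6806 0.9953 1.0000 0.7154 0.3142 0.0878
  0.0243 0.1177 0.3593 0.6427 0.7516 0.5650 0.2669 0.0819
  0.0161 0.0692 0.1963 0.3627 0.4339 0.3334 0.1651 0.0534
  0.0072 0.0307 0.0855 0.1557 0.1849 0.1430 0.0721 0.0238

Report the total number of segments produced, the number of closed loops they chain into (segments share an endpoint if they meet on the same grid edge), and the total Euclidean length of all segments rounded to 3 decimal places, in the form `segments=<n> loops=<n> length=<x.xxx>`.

segments=20 loops=1 length=15.443

cell (3,2): code 0100 → (3.606,3.000)–(4.000,2.219)
cell (3,3): code 1100 → (3.506,4.000)–(3.606,3.000)
cell (3,4): code 1100 → (3.888,5.000)–(3.506,4.000)
cell (3,5): code 1000 → (4.000,5.132)–(3.888,5.000)
cell (4,1): code 0100 → (4.077,2.000)–(5.000,1.186)
cell (4,2): code 1110 → (4.000,2.219)–(4.077,2.000)
cell (4,5): code 1001 → (5.000,5.887)–(4.000,5.132)
cell (5,1): code 0110 → (5.000,1.186)–(6.000,1.202)
cell (5,5): code 1101 → (5.693,6.000)–(5.000,5.887)
cell (5,6): code 1000 → (6.000,6.080)–(5.693,6.000)
cell (6,1): code 0110 → (6.000,1.202)–(7.000,1.738)
cell (6,5): code 1011 → (7.000,5.902)–(6.385,6.000)
cell (6,6): code 0001 → (6.385,6.000)–(6.000,6.080)
cell (7,1): code 0010 → (7.000,1.738)–(7.388,2.000)
cell (7,2): code 0111 → (7.388,2.000)–(8.000,2.599)
cell (7,5): code 1001 → (8.000,5.222)–(7.000,5.902)
cell (8,2): code 0010 → (8.000,2.599)–(8.322,3.000)
cell (8,3): code 0011 → (8.322,3.000)–(8.554,4.000)
cell (8,4): code 0011 → (8.554,4.000)–(8.196,5.000)
cell (8,5): code 0001 → (8.196,5.000)–(8.000,5.222)
total: 20 segments, chained into 1 closed loop(s), length Σ = 15.442563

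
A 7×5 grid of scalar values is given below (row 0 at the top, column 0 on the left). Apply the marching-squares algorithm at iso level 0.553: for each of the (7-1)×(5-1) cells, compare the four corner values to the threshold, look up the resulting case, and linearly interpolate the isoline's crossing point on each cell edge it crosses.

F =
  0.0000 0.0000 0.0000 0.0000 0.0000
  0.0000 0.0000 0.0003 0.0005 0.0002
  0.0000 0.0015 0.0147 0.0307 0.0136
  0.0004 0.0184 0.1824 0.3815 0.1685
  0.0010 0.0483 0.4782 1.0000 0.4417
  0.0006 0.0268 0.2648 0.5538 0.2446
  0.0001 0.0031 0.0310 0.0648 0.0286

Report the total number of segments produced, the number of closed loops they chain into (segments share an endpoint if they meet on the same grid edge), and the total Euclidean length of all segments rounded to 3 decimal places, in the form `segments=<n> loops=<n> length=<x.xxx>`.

segments=6 loops=1 length=4.800

cell (3,2): code 0100 → (3.277,3.000)–(4.000,2.143)
cell (3,3): code 1000 → (4.000,3.801)–(3.277,3.000)
cell (4,2): code 0110 → (4.000,2.143)–(5.000,2.997)
cell (4,3): code 1001 → (5.000,3.003)–(4.000,3.801)
cell (5,2): code 0010 → (5.000,2.997)–(5.002,3.000)
cell (5,3): code 0001 → (5.002,3.000)–(5.000,3.003)
total: 6 segments, chained into 1 closed loop(s), length Σ = 4.800023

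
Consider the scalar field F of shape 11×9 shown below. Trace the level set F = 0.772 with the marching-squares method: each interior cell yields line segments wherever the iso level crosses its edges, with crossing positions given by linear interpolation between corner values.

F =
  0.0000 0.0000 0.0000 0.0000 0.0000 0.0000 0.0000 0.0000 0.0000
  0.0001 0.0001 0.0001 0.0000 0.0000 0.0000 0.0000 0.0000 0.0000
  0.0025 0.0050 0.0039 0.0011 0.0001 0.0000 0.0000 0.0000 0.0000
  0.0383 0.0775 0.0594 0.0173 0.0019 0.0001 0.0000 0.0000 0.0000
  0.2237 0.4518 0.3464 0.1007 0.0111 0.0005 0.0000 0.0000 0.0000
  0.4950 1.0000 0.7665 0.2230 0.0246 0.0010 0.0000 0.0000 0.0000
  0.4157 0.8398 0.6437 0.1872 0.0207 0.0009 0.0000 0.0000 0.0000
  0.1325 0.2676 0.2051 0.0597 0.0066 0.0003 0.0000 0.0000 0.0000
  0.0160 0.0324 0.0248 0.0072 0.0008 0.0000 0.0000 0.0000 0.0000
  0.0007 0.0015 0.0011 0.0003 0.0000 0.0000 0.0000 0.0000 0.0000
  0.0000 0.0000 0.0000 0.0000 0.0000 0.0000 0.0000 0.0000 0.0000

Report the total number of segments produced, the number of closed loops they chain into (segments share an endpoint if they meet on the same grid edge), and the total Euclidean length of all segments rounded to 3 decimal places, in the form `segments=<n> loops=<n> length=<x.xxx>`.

segments=6 loops=1 length=4.464

cell (4,0): code 0100 → (4.584,1.000)–(5.000,0.549)
cell (4,1): code 1000 → (5.000,1.976)–(4.584,1.000)
cell (5,0): code 0110 → (5.000,0.549)–(6.000,0.840)
cell (5,1): code 1001 → (6.000,1.346)–(5.000,1.976)
cell (6,0): code 0010 → (6.000,0.840)–(6.118,1.000)
cell (6,1): code 0001 → (6.118,1.000)–(6.000,1.346)
total: 6 segments, chained into 1 closed loop(s), length Σ = 4.463593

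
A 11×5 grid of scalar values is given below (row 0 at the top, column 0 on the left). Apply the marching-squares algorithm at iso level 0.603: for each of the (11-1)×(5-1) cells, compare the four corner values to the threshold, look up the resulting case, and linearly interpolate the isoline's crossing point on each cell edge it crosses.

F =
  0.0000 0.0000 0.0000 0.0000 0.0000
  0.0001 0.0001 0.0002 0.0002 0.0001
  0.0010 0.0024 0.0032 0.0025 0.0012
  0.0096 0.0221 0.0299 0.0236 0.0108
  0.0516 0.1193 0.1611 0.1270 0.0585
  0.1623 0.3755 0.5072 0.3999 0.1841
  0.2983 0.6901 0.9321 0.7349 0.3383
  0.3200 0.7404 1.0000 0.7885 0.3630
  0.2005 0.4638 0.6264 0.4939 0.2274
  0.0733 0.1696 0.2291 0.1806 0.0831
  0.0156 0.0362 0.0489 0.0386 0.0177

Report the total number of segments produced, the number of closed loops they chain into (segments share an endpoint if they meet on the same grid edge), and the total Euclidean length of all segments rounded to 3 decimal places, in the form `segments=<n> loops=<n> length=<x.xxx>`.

segments=12 loops=1 length=8.666

cell (5,0): code 0100 → (5.723,1.000)–(6.000,0.778)
cell (5,1): code 1100 → (5.225,2.000)–(5.723,1.000)
cell (5,2): code 1100 → (5.606,3.000)–(5.225,2.000)
cell (5,3): code 1000 → (6.000,3.333)–(5.606,3.000)
cell (6,0): code 0110 → (6.000,0.778)–(7.000,0.673)
cell (6,3): code 1001 → (7.000,3.436)–(6.000,3.333)
cell (7,0): code 0010 → (7.000,0.673)–(7.497,1.000)
cell (7,1): code 0111 → (7.497,1.000)–(8.000,1.856)
cell (7,2): code 1011 → (8.000,2.177)–(7.630,3.000)
cell (7,3): code 0001 → (7.630,3.000)–(7.000,3.436)
cell (8,1): code 0010 → (8.000,1.856)–(8.059,2.000)
cell (8,2): code 0001 → (8.059,2.000)–(8.000,2.177)
total: 12 segments, chained into 1 closed loop(s), length Σ = 8.666327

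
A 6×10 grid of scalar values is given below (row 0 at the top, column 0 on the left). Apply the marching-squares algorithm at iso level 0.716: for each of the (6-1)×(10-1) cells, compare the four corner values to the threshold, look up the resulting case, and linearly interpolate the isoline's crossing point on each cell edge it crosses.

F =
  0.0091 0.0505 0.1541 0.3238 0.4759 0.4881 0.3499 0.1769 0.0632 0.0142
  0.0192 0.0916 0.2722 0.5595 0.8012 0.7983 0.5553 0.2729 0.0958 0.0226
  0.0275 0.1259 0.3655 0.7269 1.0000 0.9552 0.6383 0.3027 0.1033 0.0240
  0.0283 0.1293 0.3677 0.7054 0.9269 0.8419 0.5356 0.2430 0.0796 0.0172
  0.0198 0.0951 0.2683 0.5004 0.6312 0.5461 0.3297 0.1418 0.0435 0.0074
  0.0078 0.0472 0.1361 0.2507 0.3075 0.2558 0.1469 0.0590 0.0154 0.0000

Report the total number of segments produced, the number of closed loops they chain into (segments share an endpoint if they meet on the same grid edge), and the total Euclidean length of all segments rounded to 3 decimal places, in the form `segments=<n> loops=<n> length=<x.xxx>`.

cell (0,3): code 0100 → (0.738,4.000)–(1.000,3.647)
cell (0,4): code 1100 → (0.735,5.000)–(0.738,4.000)
cell (0,5): code 1000 → (1.000,5.339)–(0.735,5.000)
cell (1,2): code 0100 → (1.935,3.000)–(2.000,2.970)
cell (1,3): code 1110 → (1.000,3.647)–(1.935,3.000)
cell (1,5): code 1001 → (2.000,5.755)–(1.000,5.339)
cell (2,2): code 0010 → (2.000,2.970)–(2.507,3.000)
cell (2,3): code 0111 → (2.507,3.000)–(3.000,3.048)
cell (2,5): code 1001 → (3.000,5.411)–(2.000,5.755)
cell (3,3): code 0010 → (3.000,3.048)–(3.713,4.000)
cell (3,4): code 0011 → (3.713,4.000)–(3.426,5.000)
cell (3,5): code 0001 → (3.426,5.000)–(3.000,5.411)
total: 12 segments, chained into 1 closed loop(s), length Σ = 9.044031

segments=12 loops=1 length=9.044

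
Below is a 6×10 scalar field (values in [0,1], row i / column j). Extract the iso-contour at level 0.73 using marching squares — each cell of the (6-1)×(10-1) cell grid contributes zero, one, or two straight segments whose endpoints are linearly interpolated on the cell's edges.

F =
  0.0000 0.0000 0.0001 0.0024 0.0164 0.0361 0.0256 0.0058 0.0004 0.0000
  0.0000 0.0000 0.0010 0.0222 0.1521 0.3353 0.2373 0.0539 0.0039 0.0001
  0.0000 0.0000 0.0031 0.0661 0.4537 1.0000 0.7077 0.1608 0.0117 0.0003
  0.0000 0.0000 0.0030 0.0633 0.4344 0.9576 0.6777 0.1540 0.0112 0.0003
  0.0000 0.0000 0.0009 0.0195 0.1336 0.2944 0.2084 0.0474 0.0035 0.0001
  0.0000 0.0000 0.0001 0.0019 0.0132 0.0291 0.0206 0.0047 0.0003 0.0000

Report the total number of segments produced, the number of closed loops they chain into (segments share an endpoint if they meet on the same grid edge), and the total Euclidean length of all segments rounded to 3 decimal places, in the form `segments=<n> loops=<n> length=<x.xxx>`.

cell (1,4): code 0100 → (1.594,5.000)–(2.000,4.506)
cell (1,5): code 1000 → (2.000,5.924)–(1.594,5.000)
cell (2,4): code 0110 → (2.000,4.506)–(3.000,4.565)
cell (2,5): code 1001 → (3.000,5.813)–(2.000,5.924)
cell (3,4): code 0010 → (3.000,4.565)–(3.343,5.000)
cell (3,5): code 0001 → (3.343,5.000)–(3.000,5.813)
total: 6 segments, chained into 1 closed loop(s), length Σ = 5.093348

segments=6 loops=1 length=5.093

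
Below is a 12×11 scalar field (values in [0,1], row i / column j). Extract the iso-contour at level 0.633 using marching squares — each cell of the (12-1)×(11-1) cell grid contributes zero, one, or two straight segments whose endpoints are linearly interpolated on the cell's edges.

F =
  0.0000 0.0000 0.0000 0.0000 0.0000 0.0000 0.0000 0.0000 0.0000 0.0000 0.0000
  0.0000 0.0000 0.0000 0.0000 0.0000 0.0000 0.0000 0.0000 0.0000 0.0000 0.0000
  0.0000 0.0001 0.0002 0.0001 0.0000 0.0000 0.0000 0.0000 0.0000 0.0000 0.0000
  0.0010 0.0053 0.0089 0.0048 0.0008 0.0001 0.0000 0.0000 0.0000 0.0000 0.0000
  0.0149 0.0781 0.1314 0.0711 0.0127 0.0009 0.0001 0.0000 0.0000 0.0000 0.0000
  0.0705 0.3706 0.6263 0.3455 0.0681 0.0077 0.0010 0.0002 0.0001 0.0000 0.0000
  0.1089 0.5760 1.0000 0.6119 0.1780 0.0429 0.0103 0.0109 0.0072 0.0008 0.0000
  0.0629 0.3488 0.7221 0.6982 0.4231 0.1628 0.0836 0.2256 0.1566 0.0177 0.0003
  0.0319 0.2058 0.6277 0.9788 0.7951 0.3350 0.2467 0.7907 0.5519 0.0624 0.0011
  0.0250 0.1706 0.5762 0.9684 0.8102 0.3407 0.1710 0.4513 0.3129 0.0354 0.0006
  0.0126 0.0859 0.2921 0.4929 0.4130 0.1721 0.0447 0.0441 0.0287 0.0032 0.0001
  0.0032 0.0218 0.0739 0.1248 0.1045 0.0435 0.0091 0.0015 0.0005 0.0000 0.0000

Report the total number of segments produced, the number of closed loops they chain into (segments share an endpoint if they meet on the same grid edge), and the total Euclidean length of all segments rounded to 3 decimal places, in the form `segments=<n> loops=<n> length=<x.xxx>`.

segments=18 loops=2 length=14.645

cell (5,1): code 0100 → (5.018,2.000)–(6.000,1.134)
cell (5,2): code 1000 → (6.000,2.946)–(5.018,2.000)
cell (6,1): code 0110 → (6.000,1.134)–(7.000,1.761)
cell (6,2): code 1101 → (6.244,3.000)–(6.000,2.946)
cell (6,3): code 1000 → (7.000,3.237)–(6.244,3.000)
cell (7,1): code 0010 → (7.000,1.761)–(7.944,2.000)
cell (7,2): code 0111 → (7.944,2.000)–(8.000,2.015)
cell (7,3): code 1101 → (7.564,4.000)–(7.000,3.237)
cell (7,4): code 1000 → (8.000,4.352)–(7.564,4.000)
cell (7,6): code 0100 → (7.721,7.000)–(8.000,6.710)
cell (7,7): code 1000 → (8.000,7.660)–(7.721,7.000)
cell (8,2): code 0110 → (8.000,2.015)–(9.000,2.145)
cell (8,4): code 1001 → (9.000,4.377)–(8.000,4.352)
cell (8,6): code 0010 → (8.000,6.710)–(8.465,7.000)
cell (8,7): code 0001 → (8.465,7.000)–(8.000,7.660)
cell (9,2): code 0010 → (9.000,2.145)–(9.705,3.000)
cell (9,3): code 0011 → (9.705,3.000)–(9.446,4.000)
cell (9,4): code 0001 → (9.446,4.000)–(9.000,4.377)
total: 18 segments, chained into 2 closed loop(s), length Σ = 14.645050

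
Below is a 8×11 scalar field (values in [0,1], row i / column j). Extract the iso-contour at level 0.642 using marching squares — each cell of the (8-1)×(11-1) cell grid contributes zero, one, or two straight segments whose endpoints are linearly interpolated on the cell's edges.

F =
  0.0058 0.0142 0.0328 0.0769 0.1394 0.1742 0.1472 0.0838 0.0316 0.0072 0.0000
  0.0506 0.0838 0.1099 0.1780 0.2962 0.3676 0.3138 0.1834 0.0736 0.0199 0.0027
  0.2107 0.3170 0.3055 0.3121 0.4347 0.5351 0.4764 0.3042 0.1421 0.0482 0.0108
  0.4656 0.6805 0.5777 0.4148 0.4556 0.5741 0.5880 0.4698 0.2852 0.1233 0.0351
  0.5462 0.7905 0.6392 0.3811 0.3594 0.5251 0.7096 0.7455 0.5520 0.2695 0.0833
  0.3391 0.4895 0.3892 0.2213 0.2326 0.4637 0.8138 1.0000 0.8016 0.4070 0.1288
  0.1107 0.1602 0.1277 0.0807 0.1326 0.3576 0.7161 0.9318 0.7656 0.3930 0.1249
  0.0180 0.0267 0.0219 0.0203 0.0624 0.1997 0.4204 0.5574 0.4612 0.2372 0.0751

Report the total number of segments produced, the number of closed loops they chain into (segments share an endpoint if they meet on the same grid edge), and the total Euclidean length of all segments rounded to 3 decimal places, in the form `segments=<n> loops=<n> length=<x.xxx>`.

segments=18 loops=2 length=14.510

cell (2,0): code 0100 → (2.894,1.000)–(3.000,0.821)
cell (2,1): code 1000 → (3.000,1.375)–(2.894,1.000)
cell (3,0): code 0110 → (3.000,0.821)–(4.000,0.392)
cell (3,1): code 1001 → (4.000,1.981)–(3.000,1.375)
cell (3,5): code 0100 → (3.444,6.000)–(4.000,5.634)
cell (3,6): code 1100 → (3.625,7.000)–(3.444,6.000)
cell (3,7): code 1000 → (4.000,7.535)–(3.625,7.000)
cell (4,0): code 0010 → (4.000,0.392)–(4.493,1.000)
cell (4,1): code 0001 → (4.493,1.000)–(4.000,1.981)
cell (4,5): code 0110 → (4.000,5.634)–(5.000,5.509)
cell (4,7): code 1101 → (4.361,8.000)–(4.000,7.535)
cell (4,8): code 1000 → (5.000,8.404)–(4.361,8.000)
cell (5,5): code 0110 → (5.000,5.509)–(6.000,5.793)
cell (5,8): code 1001 → (6.000,8.332)–(5.000,8.404)
cell (6,5): code 0010 → (6.000,5.793)–(6.251,6.000)
cell (6,6): code 0011 → (6.251,6.000)–(6.774,7.000)
cell (6,7): code 0011 → (6.774,7.000)–(6.406,8.000)
cell (6,8): code 0001 → (6.406,8.000)–(6.000,8.332)
total: 18 segments, chained into 2 closed loop(s), length Σ = 14.510412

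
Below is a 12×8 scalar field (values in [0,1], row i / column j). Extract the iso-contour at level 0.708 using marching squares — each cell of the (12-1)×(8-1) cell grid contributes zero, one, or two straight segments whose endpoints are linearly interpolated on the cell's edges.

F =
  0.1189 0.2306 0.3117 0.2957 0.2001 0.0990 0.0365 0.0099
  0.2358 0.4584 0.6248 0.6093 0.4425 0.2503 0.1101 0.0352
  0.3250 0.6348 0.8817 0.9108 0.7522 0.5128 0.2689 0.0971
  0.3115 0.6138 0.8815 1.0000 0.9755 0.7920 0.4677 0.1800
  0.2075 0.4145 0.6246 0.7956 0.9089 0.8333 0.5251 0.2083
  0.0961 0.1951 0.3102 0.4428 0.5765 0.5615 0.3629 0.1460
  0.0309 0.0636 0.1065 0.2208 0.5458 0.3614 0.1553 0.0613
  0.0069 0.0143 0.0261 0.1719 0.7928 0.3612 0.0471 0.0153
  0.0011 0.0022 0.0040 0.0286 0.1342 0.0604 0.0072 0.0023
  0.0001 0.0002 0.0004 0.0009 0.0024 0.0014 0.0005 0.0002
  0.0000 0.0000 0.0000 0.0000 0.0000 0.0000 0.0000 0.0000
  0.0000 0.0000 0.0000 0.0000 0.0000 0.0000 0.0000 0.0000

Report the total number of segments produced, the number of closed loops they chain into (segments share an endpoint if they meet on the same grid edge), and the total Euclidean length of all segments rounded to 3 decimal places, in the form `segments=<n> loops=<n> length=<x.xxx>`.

cell (1,1): code 0100 → (1.324,2.000)–(2.000,1.296)
cell (1,2): code 1100 → (1.327,3.000)–(1.324,2.000)
cell (1,3): code 1100 → (1.857,4.000)–(1.327,3.000)
cell (1,4): code 1000 → (2.000,4.185)–(1.857,4.000)
cell (2,1): code 0110 → (2.000,1.296)–(3.000,1.352)
cell (2,4): code 1101 → (2.699,5.000)–(2.000,4.185)
cell (2,5): code 1000 → (3.000,5.259)–(2.699,5.000)
cell (3,1): code 0010 → (3.000,1.352)–(3.675,2.000)
cell (3,2): code 0111 → (3.675,2.000)–(4.000,2.488)
cell (3,5): code 1001 → (4.000,5.407)–(3.000,5.259)
cell (4,2): code 0010 → (4.000,2.488)–(4.248,3.000)
cell (4,3): code 0011 → (4.248,3.000)–(4.604,4.000)
cell (4,4): code 0011 → (4.604,4.000)–(4.461,5.000)
cell (4,5): code 0001 → (4.461,5.000)–(4.000,5.407)
cell (6,3): code 0100 → (6.657,4.000)–(7.000,3.863)
cell (6,4): code 1000 → (7.000,4.196)–(6.657,4.000)
cell (7,3): code 0010 → (7.000,3.863)–(7.129,4.000)
cell (7,4): code 0001 → (7.129,4.000)–(7.000,4.196)
total: 18 segments, chained into 2 closed loop(s), length Σ = 12.789550

segments=18 loops=2 length=12.790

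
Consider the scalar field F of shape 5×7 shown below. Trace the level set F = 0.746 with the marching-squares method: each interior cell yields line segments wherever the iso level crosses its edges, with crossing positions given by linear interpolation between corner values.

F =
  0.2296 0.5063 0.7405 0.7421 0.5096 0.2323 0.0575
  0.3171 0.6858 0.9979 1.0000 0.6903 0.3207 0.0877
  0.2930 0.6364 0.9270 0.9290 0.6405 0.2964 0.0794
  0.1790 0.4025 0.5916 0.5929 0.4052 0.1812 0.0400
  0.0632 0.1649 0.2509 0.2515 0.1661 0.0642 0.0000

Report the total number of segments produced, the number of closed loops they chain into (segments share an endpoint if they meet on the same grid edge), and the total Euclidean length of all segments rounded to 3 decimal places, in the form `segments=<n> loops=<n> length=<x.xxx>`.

cell (0,1): code 0100 → (0.021,2.000)–(1.000,1.193)
cell (0,2): code 1100 → (0.015,3.000)–(0.021,2.000)
cell (0,3): code 1000 → (1.000,3.820)–(0.015,3.000)
cell (1,1): code 0110 → (1.000,1.193)–(2.000,1.377)
cell (1,3): code 1001 → (2.000,3.634)–(1.000,3.820)
cell (2,1): code 0010 → (2.000,1.377)–(2.540,2.000)
cell (2,2): code 0011 → (2.540,2.000)–(2.544,3.000)
cell (2,3): code 0001 → (2.544,3.000)–(2.000,3.634)
total: 8 segments, chained into 1 closed loop(s), length Σ = 8.244229

segments=8 loops=1 length=8.244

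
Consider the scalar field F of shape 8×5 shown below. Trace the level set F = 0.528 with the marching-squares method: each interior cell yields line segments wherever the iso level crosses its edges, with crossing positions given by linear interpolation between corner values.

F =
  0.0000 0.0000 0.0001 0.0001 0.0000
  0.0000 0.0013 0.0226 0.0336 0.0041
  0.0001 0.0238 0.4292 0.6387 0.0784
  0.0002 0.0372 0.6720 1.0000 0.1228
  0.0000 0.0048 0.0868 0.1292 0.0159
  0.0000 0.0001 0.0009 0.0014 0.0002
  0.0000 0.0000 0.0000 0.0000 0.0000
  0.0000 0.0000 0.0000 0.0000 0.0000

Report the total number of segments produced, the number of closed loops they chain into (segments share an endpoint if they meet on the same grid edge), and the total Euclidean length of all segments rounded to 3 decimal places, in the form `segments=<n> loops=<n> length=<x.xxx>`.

cell (1,2): code 0100 → (1.817,3.000)–(2.000,2.472)
cell (1,3): code 1000 → (2.000,3.198)–(1.817,3.000)
cell (2,1): code 0100 → (2.407,2.000)–(3.000,1.773)
cell (2,2): code 1110 → (2.000,2.472)–(2.407,2.000)
cell (2,3): code 1001 → (3.000,3.538)–(2.000,3.198)
cell (3,1): code 0010 → (3.000,1.773)–(3.246,2.000)
cell (3,2): code 0011 → (3.246,2.000)–(3.542,3.000)
cell (3,3): code 0001 → (3.542,3.000)–(3.000,3.538)
total: 8 segments, chained into 1 closed loop(s), length Σ = 5.284000

segments=8 loops=1 length=5.284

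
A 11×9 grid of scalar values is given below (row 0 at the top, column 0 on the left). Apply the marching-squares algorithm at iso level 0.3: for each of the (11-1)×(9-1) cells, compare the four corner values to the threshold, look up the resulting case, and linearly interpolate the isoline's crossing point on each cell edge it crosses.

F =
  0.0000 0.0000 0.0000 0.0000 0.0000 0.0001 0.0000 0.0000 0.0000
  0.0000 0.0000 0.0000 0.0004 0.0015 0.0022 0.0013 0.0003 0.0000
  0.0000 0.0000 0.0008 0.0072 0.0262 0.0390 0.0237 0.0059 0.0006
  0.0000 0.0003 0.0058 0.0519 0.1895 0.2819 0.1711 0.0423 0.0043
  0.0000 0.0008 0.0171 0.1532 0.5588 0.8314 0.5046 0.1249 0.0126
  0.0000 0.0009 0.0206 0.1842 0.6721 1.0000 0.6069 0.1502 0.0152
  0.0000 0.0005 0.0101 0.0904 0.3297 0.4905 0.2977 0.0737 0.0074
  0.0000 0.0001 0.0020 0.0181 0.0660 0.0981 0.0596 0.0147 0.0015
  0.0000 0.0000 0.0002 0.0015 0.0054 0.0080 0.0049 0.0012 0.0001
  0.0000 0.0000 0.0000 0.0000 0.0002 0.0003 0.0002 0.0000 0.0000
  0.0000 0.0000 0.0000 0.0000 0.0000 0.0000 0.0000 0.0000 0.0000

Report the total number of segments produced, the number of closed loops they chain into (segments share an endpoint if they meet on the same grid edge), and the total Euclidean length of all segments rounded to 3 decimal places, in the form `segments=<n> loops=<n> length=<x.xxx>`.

segments=12 loops=1 length=10.611

cell (3,3): code 0100 → (3.299,4.000)–(4.000,3.362)
cell (3,4): code 1100 → (3.033,5.000)–(3.299,4.000)
cell (3,5): code 1100 → (3.387,6.000)–(3.033,5.000)
cell (3,6): code 1000 → (4.000,6.539)–(3.387,6.000)
cell (4,3): code 0110 → (4.000,3.362)–(5.000,3.237)
cell (4,6): code 1001 → (5.000,6.672)–(4.000,6.539)
cell (5,3): code 0110 → (5.000,3.237)–(6.000,3.876)
cell (5,5): code 1011 → (6.000,5.988)–(5.993,6.000)
cell (5,6): code 0001 → (5.993,6.000)–(5.000,6.672)
cell (6,3): code 0010 → (6.000,3.876)–(6.113,4.000)
cell (6,4): code 0011 → (6.113,4.000)–(6.485,5.000)
cell (6,5): code 0001 → (6.485,5.000)–(6.000,5.988)
total: 12 segments, chained into 1 closed loop(s), length Σ = 10.611276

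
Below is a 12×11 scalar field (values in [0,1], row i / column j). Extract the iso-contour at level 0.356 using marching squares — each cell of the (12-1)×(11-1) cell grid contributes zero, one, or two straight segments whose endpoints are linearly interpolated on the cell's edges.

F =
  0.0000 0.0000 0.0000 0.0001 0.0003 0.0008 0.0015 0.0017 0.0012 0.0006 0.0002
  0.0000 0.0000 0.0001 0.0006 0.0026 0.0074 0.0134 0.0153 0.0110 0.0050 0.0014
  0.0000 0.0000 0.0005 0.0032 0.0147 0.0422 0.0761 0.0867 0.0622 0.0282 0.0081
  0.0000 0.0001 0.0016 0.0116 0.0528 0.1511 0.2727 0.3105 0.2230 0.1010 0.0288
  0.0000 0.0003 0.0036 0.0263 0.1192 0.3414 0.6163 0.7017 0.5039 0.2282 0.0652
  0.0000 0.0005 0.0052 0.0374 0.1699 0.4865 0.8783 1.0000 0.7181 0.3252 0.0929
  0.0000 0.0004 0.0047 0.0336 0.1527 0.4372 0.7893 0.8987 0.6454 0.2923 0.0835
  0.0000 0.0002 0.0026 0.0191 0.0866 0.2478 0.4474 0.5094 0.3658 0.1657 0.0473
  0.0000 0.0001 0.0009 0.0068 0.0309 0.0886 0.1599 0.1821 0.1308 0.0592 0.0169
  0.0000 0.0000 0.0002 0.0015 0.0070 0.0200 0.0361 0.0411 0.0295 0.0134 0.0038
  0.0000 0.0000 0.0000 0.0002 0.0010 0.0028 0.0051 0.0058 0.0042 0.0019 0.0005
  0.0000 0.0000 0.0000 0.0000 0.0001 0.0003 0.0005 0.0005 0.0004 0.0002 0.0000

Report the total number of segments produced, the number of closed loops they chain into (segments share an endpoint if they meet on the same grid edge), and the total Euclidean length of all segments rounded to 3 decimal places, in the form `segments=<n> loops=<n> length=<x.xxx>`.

segments=16 loops=1 length=13.508

cell (3,5): code 0100 → (3.242,6.000)–(4.000,5.053)
cell (3,6): code 1100 → (3.116,7.000)–(3.242,6.000)
cell (3,7): code 1100 → (3.473,8.000)–(3.116,7.000)
cell (3,8): code 1000 → (4.000,8.536)–(3.473,8.000)
cell (4,4): code 0100 → (4.101,5.000)–(5.000,4.588)
cell (4,5): code 1110 → (4.000,5.053)–(4.101,5.000)
cell (4,8): code 1001 → (5.000,8.922)–(4.000,8.536)
cell (5,4): code 0110 → (5.000,4.588)–(6.000,4.715)
cell (5,8): code 1001 → (6.000,8.820)–(5.000,8.922)
cell (6,4): code 0010 → (6.000,4.715)–(6.429,5.000)
cell (6,5): code 0111 → (6.429,5.000)–(7.000,5.542)
cell (6,8): code 1001 → (7.000,8.049)–(6.000,8.820)
cell (7,5): code 0010 → (7.000,5.542)–(7.318,6.000)
cell (7,6): code 0011 → (7.318,6.000)–(7.469,7.000)
cell (7,7): code 0011 → (7.469,7.000)–(7.042,8.000)
cell (7,8): code 0001 → (7.042,8.000)–(7.000,8.049)
total: 16 segments, chained into 1 closed loop(s), length Σ = 13.507501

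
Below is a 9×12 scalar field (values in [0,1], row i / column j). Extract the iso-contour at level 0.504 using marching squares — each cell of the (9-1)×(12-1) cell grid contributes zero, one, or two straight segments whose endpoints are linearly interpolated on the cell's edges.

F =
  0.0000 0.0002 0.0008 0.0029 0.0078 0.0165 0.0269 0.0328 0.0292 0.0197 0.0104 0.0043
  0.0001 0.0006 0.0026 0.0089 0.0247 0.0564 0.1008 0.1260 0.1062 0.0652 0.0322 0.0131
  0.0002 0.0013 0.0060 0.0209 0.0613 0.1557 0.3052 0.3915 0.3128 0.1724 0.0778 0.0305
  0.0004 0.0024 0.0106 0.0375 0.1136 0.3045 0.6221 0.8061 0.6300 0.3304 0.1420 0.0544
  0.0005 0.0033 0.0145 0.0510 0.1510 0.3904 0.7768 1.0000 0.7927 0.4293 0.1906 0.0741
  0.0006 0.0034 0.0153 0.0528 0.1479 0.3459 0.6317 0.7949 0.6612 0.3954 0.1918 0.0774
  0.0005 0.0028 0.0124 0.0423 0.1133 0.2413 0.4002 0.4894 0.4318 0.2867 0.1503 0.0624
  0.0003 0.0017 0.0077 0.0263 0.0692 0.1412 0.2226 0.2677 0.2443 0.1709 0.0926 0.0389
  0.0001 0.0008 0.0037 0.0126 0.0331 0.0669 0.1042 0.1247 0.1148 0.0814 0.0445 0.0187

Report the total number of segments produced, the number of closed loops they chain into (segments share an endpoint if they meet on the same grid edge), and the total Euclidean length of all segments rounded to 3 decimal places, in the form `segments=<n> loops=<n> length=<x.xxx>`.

segments=12 loops=1 length=11.123

cell (2,5): code 0100 → (2.627,6.000)–(3.000,5.628)
cell (2,6): code 1100 → (2.271,7.000)–(2.627,6.000)
cell (2,7): code 1100 → (2.603,8.000)–(2.271,7.000)
cell (2,8): code 1000 → (3.000,8.421)–(2.603,8.000)
cell (3,5): code 0110 → (3.000,5.628)–(4.000,5.294)
cell (3,8): code 1001 → (4.000,8.794)–(3.000,8.421)
cell (4,5): code 0110 → (4.000,5.294)–(5.000,5.553)
cell (4,8): code 1001 → (5.000,8.591)–(4.000,8.794)
cell (5,5): code 0010 → (5.000,5.553)–(5.552,6.000)
cell (5,6): code 0011 → (5.552,6.000)–(5.952,7.000)
cell (5,7): code 0011 → (5.952,7.000)–(5.685,8.000)
cell (5,8): code 0001 → (5.685,8.000)–(5.000,8.591)
total: 12 segments, chained into 1 closed loop(s), length Σ = 11.122662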